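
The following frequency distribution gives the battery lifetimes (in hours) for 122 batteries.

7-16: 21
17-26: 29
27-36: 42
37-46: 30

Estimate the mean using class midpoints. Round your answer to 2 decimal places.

Midpoints: 11.5, 21.5, 31.5, 41.5
Σfm = 21×11.5 + 29×21.5 + 42×31.5 + 30×41.5 = 3433
n = Σf = 122
Mean = 3433 / 122 = 28.1393

28.14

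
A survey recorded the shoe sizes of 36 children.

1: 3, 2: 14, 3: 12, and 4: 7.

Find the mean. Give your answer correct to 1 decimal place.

2.6

Values: 1, 2, 3, 4
Σfx = 3×1 + 14×2 + 12×3 + 7×4 = 95
n = Σf = 36
Mean = 95 / 36 = 2.6389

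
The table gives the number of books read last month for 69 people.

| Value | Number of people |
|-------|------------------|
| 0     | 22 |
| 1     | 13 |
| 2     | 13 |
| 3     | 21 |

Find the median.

1

Cumulative frequencies: 22, 35, 48, 69
n = 69, so the median is the value in position (n+1)/2 = 35.
Position 35 falls at value 1.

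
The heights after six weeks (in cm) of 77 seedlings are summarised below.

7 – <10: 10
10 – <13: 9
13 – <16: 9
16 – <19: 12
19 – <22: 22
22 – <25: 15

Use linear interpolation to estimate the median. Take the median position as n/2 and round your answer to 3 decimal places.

Cumulative frequencies: 10, 19, 28, 40, 62, 77
n = 77; position = n/2 = 38.5.
This falls in the class 16 – <19: L = 16, F = 28, f = 12, h = 3.
Median ≈ 16 + ((38.5 − 28) / 12) × 3 = 18.6250

18.625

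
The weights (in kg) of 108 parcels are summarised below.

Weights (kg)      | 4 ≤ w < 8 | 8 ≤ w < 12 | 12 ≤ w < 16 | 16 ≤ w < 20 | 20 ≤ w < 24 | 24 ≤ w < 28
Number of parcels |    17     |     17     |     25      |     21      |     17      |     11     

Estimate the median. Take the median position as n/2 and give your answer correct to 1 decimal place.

15.2

Cumulative frequencies: 17, 34, 59, 80, 97, 108
n = 108; position = n/2 = 54.
This falls in the class 12 ≤ w < 16: L = 12, F = 34, f = 25, h = 4.
Median ≈ 12 + ((54 − 34) / 25) × 4 = 15.2000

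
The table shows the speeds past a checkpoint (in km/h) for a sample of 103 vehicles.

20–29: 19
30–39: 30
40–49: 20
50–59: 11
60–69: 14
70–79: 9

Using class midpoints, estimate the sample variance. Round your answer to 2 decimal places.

248.98

Midpoints: 24.5, 34.5, 44.5, 54.5, 64.5, 74.5
n = 103, Σfm = 4563.5, mean = 44.3058
Σfm² = 227585.75
Σf(m − x̄)² = Σfm² − (Σfm)²/n = 227585.75 − 4563.5²/103 = 25396.1165
Sample variance = 25396.1165 / 102 = 248.9815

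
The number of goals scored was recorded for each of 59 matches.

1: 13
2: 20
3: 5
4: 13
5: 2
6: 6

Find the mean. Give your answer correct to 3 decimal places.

Values: 1, 2, 3, 4, 5, 6
Σfx = 13×1 + 20×2 + 5×3 + 13×4 + 2×5 + 6×6 = 166
n = Σf = 59
Mean = 166 / 59 = 2.8136

2.814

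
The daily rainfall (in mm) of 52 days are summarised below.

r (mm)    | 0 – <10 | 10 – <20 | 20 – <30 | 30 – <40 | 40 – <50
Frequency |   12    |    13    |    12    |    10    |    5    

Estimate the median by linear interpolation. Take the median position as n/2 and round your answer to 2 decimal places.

20.83

Cumulative frequencies: 12, 25, 37, 47, 52
n = 52; position = n/2 = 26.
This falls in the class 20 – <30: L = 20, F = 25, f = 12, h = 10.
Median ≈ 20 + ((26 − 25) / 12) × 10 = 20.8333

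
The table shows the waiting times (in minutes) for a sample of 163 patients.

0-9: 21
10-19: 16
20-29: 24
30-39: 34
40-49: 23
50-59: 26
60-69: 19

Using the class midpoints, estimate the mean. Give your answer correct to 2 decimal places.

35.30

Midpoints: 4.5, 14.5, 24.5, 34.5, 44.5, 54.5, 64.5
Σfm = 21×4.5 + 16×14.5 + 24×24.5 + 34×34.5 + 23×44.5 + 26×54.5 + 19×64.5 = 5753.5
n = Σf = 163
Mean = 5753.5 / 163 = 35.2975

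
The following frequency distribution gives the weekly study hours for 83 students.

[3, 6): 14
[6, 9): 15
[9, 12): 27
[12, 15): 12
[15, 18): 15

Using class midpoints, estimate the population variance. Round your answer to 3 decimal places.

Midpoints: 4.5, 7.5, 10.5, 13.5, 16.5
n = 83, Σfm = 868.5, mean = 10.4639
Σfm² = 10374.75
Σf(m − x̄)² = Σfm² − (Σfm)²/n = 10374.75 − 868.5²/83 = 1286.8916
Population variance = 1286.8916 / 83 = 15.5047

15.505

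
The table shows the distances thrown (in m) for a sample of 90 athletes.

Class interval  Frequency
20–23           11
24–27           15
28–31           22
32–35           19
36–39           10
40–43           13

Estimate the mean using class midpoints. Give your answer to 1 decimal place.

Midpoints: 21.5, 25.5, 29.5, 33.5, 37.5, 41.5
Σfm = 11×21.5 + 15×25.5 + 22×29.5 + 19×33.5 + 10×37.5 + 13×41.5 = 2819
n = Σf = 90
Mean = 2819 / 90 = 31.3222

31.3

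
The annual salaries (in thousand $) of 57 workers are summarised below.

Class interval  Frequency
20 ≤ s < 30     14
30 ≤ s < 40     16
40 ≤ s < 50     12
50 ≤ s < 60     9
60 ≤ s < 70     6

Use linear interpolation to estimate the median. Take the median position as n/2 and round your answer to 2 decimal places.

Cumulative frequencies: 14, 30, 42, 51, 57
n = 57; position = n/2 = 28.5.
This falls in the class 30 ≤ s < 40: L = 30, F = 14, f = 16, h = 10.
Median ≈ 30 + ((28.5 − 14) / 16) × 10 = 39.0625

39.06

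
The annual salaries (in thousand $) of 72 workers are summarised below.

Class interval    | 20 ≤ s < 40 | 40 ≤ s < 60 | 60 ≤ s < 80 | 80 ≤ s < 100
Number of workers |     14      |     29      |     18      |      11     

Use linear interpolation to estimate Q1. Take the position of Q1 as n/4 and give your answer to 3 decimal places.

Cumulative frequencies: 14, 43, 61, 72
n = 72; position = n/4 = 18.
This falls in the class 40 ≤ s < 60: L = 40, F = 14, f = 29, h = 20.
Lower quartile ≈ 40 + ((18 − 14) / 29) × 20 = 42.7586

42.759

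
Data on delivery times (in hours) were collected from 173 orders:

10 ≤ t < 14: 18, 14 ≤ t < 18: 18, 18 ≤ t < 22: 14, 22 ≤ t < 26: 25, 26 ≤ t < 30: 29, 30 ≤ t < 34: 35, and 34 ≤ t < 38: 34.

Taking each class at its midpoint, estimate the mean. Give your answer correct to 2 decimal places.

Midpoints: 12, 16, 20, 24, 28, 32, 36
Σfm = 18×12 + 18×16 + 14×20 + 25×24 + 29×28 + 35×32 + 34×36 = 4540
n = Σf = 173
Mean = 4540 / 173 = 26.2428

26.24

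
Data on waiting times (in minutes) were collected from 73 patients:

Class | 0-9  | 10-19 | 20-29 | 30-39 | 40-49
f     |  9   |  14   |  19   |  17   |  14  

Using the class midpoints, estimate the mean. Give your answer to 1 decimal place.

26.3

Midpoints: 4.5, 14.5, 24.5, 34.5, 44.5
Σfm = 9×4.5 + 14×14.5 + 19×24.5 + 17×34.5 + 14×44.5 = 1918.5
n = Σf = 73
Mean = 1918.5 / 73 = 26.2808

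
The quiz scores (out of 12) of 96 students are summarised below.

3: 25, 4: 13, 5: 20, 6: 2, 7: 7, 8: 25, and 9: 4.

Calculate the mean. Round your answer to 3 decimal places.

5.458

Values: 3, 4, 5, 6, 7, 8, 9
Σfx = 25×3 + 13×4 + 20×5 + 2×6 + 7×7 + 25×8 + 4×9 = 524
n = Σf = 96
Mean = 524 / 96 = 5.4583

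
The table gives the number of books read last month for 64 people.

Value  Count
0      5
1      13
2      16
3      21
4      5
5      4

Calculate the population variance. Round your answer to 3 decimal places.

Values: 0, 1, 2, 3, 4, 5
n = 64, Σfx = 148, mean = 2.3125
Σfx² = 446
Σf(x − x̄)² = Σfx² − (Σfx)²/n = 446 − 148²/64 = 103.7500
Population variance = 103.7500 / 64 = 1.6211

1.621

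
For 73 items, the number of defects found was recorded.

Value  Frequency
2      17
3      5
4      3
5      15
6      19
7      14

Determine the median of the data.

Cumulative frequencies: 17, 22, 25, 40, 59, 73
n = 73, so the median is the value in position (n+1)/2 = 37.
Position 37 falls at value 5.

5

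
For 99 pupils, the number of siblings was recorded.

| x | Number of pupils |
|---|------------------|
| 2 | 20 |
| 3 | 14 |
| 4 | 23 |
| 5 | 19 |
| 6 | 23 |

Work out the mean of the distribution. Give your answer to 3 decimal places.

4.111

Values: 2, 3, 4, 5, 6
Σfx = 20×2 + 14×3 + 23×4 + 19×5 + 23×6 = 407
n = Σf = 99
Mean = 407 / 99 = 4.1111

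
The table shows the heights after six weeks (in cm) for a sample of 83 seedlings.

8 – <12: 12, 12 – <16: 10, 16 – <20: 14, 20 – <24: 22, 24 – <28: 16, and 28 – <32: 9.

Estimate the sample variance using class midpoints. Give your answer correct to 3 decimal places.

38.709

Midpoints: 10, 14, 18, 22, 26, 30
n = 83, Σfm = 1682, mean = 20.2651
Σfm² = 37260
Σf(m − x̄)² = Σfm² − (Σfm)²/n = 37260 − 1682²/83 = 3174.1687
Sample variance = 3174.1687 / 82 = 38.7094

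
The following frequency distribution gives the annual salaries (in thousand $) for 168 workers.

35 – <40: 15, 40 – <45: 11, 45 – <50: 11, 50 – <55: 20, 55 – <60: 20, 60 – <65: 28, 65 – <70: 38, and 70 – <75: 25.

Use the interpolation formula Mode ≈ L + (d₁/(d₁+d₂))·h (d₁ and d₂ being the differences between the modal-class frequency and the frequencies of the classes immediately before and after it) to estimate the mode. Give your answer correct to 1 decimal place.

67.2

Modal class: 65 – <70 (highest frequency 38).
d₁ = 38 − 28 = 10, d₂ = 38 − 25 = 13
Mode ≈ 65 + (10/(10+13)) × 5 = 65 + 2.1739 = 67.1739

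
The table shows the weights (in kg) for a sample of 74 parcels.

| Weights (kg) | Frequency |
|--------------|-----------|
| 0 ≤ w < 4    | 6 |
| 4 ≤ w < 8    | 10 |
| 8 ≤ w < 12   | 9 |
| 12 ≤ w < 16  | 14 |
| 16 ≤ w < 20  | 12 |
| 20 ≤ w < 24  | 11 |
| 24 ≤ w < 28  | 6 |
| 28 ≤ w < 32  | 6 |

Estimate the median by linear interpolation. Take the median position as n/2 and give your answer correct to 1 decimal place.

15.4

Cumulative frequencies: 6, 16, 25, 39, 51, 62, 68, 74
n = 74; position = n/2 = 37.
This falls in the class 12 ≤ w < 16: L = 12, F = 25, f = 14, h = 4.
Median ≈ 12 + ((37 − 25) / 14) × 4 = 15.4286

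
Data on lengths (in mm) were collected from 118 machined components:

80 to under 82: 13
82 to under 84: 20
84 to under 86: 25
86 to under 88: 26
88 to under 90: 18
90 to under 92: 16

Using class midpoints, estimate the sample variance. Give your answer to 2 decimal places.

Midpoints: 81, 83, 85, 87, 89, 91
n = 118, Σfm = 10158, mean = 86.0847
Σfm² = 875566
Σf(m − x̄)² = Σfm² − (Σfm)²/n = 875566 − 10158²/118 = 1117.1525
Sample variance = 1117.1525 / 117 = 9.5483

9.55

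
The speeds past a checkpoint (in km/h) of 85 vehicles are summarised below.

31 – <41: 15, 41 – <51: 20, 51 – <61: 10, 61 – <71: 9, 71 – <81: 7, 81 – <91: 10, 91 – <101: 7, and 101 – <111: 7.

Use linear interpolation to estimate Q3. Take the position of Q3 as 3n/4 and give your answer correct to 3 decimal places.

Cumulative frequencies: 15, 35, 45, 54, 61, 71, 78, 85
n = 85; position = 3n/4 = 63.75.
This falls in the class 81 – <91: L = 81, F = 61, f = 10, h = 10.
Upper quartile ≈ 81 + ((63.75 − 61) / 10) × 10 = 83.7500

83.750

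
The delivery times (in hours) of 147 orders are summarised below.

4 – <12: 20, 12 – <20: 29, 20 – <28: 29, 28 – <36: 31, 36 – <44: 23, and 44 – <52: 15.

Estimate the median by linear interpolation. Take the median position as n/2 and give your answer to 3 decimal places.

26.759

Cumulative frequencies: 20, 49, 78, 109, 132, 147
n = 147; position = n/2 = 73.5.
This falls in the class 20 – <28: L = 20, F = 49, f = 29, h = 8.
Median ≈ 20 + ((73.5 − 49) / 29) × 8 = 26.7586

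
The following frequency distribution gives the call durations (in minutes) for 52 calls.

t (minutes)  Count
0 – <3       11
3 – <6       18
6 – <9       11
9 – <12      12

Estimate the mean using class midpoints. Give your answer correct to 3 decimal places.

Midpoints: 1.5, 4.5, 7.5, 10.5
Σfm = 11×1.5 + 18×4.5 + 11×7.5 + 12×10.5 = 306
n = Σf = 52
Mean = 306 / 52 = 5.8846

5.885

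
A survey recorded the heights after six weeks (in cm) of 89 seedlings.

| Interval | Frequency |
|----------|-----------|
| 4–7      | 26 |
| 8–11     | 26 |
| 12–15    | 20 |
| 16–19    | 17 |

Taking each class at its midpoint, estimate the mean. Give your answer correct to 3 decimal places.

10.758

Midpoints: 5.5, 9.5, 13.5, 17.5
Σfm = 26×5.5 + 26×9.5 + 20×13.5 + 17×17.5 = 957.5
n = Σf = 89
Mean = 957.5 / 89 = 10.7584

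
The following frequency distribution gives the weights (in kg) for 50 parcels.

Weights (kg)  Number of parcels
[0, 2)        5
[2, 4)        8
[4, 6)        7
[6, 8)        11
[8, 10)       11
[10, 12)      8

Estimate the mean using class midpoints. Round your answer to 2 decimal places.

6.56

Midpoints: 1, 3, 5, 7, 9, 11
Σfm = 5×1 + 8×3 + 7×5 + 11×7 + 11×9 + 8×11 = 328
n = Σf = 50
Mean = 328 / 50 = 6.5600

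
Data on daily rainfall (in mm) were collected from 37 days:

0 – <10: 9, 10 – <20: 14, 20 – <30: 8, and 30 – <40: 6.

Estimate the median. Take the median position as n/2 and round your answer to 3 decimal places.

16.786

Cumulative frequencies: 9, 23, 31, 37
n = 37; position = n/2 = 18.5.
This falls in the class 10 – <20: L = 10, F = 9, f = 14, h = 10.
Median ≈ 10 + ((18.5 − 9) / 14) × 10 = 16.7857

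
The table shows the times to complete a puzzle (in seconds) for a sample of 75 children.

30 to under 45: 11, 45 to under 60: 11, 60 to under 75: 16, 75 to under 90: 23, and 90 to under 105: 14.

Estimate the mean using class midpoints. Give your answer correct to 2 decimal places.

71.10

Midpoints: 37.5, 52.5, 67.5, 82.5, 97.5
Σfm = 11×37.5 + 11×52.5 + 16×67.5 + 23×82.5 + 14×97.5 = 5332.5
n = Σf = 75
Mean = 5332.5 / 75 = 71.1000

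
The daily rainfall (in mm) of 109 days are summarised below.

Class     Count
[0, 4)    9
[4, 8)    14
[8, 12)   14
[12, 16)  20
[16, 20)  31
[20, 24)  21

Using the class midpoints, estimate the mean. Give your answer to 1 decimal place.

Midpoints: 2, 6, 10, 14, 18, 22
Σfm = 9×2 + 14×6 + 14×10 + 20×14 + 31×18 + 21×22 = 1542
n = Σf = 109
Mean = 1542 / 109 = 14.1468

14.1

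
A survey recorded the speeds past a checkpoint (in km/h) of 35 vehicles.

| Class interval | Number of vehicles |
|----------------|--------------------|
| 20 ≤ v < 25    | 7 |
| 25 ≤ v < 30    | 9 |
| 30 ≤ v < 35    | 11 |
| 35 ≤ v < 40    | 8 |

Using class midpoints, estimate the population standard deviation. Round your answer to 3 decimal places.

5.249

Midpoints: 22.5, 27.5, 32.5, 37.5
n = 35, Σfm = 1062.5, mean = 30.3571
Σfm² = 33218.75
Σf(m − x̄)² = Σfm² − (Σfm)²/n = 33218.75 − 1062.5²/35 = 964.2857
Population variance = 964.2857 / 35 = 27.5510
Standard deviation = √27.5510 = 5.2489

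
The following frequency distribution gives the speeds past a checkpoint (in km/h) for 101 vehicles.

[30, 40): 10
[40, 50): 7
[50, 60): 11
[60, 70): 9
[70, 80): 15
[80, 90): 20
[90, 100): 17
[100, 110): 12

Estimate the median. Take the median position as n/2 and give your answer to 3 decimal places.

Cumulative frequencies: 10, 17, 28, 37, 52, 72, 89, 101
n = 101; position = n/2 = 50.5.
This falls in the class [70, 80): L = 70, F = 37, f = 15, h = 10.
Median ≈ 70 + ((50.5 − 37) / 15) × 10 = 79.0000

79.000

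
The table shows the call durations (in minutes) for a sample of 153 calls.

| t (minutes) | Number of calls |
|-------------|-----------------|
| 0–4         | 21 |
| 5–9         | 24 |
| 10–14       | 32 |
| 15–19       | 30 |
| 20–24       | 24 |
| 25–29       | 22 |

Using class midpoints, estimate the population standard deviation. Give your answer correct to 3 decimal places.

8.006

Midpoints: 2, 7, 12, 17, 22, 27
n = 153, Σfm = 2226, mean = 14.5490
Σfm² = 42192
Σf(m − x̄)² = Σfm² − (Σfm)²/n = 42192 − 2226²/153 = 9805.8824
Population variance = 9805.8824 / 153 = 64.0907
Standard deviation = √64.0907 = 8.0057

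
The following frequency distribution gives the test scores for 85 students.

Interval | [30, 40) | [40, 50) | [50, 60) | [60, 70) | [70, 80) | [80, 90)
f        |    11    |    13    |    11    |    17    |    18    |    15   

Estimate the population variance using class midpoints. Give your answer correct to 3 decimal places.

Midpoints: 35, 45, 55, 65, 75, 85
n = 85, Σfm = 5305, mean = 62.4118
Σfm² = 354525
Σf(m − x̄)² = Σfm² − (Σfm)²/n = 354525 − 5305²/85 = 23430.5882
Population variance = 23430.5882 / 85 = 275.6540

275.654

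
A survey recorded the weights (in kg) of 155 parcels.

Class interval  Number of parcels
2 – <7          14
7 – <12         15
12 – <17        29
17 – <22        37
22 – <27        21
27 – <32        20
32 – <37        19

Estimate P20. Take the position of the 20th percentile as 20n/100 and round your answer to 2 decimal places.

Cumulative frequencies: 14, 29, 58, 95, 116, 136, 155
n = 155; position = 20n/100 = 31.
This falls in the class 12 – <17: L = 12, F = 29, f = 29, h = 5.
20th percentile ≈ 12 + ((31 − 29) / 29) × 5 = 12.3448

12.34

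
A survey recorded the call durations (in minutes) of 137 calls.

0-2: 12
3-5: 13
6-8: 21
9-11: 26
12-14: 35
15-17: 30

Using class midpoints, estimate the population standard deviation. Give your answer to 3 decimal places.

4.691

Midpoints: 1, 4, 7, 10, 13, 16
n = 137, Σfm = 1406, mean = 10.2628
Σfm² = 17444
Σf(m − x̄)² = Σfm² − (Σfm)²/n = 17444 − 1406²/137 = 3014.5401
Population variance = 3014.5401 / 137 = 22.0039
Standard deviation = √22.0039 = 4.6908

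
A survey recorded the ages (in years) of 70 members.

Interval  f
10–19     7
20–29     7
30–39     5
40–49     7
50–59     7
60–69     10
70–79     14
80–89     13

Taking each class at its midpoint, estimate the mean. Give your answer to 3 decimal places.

Midpoints: 14.5, 24.5, 34.5, 44.5, 54.5, 64.5, 74.5, 84.5
Σfm = 7×14.5 + 7×24.5 + 5×34.5 + 7×44.5 + 7×54.5 + 10×64.5 + 14×74.5 + 13×84.5 = 3925
n = Σf = 70
Mean = 3925 / 70 = 56.0714

56.071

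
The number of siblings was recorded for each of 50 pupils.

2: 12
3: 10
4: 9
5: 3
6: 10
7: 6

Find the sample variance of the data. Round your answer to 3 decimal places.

Values: 2, 3, 4, 5, 6, 7
n = 50, Σfx = 207, mean = 4.1400
Σfx² = 1011
Σf(x − x̄)² = Σfx² − (Σfx)²/n = 1011 − 207²/50 = 154.0200
Sample variance = 154.0200 / 49 = 3.1433

3.143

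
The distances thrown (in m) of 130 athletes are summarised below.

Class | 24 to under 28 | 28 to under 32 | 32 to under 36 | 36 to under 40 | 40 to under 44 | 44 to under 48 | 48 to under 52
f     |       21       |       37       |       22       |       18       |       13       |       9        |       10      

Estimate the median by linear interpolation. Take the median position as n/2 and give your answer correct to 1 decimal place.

Cumulative frequencies: 21, 58, 80, 98, 111, 120, 130
n = 130; position = n/2 = 65.
This falls in the class 32 to under 36: L = 32, F = 58, f = 22, h = 4.
Median ≈ 32 + ((65 − 58) / 22) × 4 = 33.2727

33.3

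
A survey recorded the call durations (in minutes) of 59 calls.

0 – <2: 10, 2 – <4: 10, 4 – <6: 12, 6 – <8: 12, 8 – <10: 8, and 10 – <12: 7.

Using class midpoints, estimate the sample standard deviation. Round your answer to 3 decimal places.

3.226

Midpoints: 1, 3, 5, 7, 9, 11
n = 59, Σfm = 333, mean = 5.6441
Σfm² = 2483
Σf(m − x̄)² = Σfm² − (Σfm)²/n = 2483 − 333²/59 = 603.5254
Sample variance = 603.5254 / 58 = 10.4056
Standard deviation = √10.4056 = 3.2258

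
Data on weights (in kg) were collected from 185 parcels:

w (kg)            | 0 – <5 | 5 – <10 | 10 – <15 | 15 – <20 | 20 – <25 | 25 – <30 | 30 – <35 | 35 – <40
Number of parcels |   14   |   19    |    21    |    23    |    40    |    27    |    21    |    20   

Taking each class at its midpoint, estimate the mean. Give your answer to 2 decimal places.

Midpoints: 2.5, 7.5, 12.5, 17.5, 22.5, 27.5, 32.5, 37.5
Σfm = 14×2.5 + 19×7.5 + 21×12.5 + 23×17.5 + 40×22.5 + 27×27.5 + 21×32.5 + 20×37.5 = 3917.5
n = Σf = 185
Mean = 3917.5 / 185 = 21.1757

21.18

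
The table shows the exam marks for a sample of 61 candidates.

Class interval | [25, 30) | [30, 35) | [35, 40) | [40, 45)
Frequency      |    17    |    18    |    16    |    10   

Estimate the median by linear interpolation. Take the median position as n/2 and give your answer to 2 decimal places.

33.75

Cumulative frequencies: 17, 35, 51, 61
n = 61; position = n/2 = 30.5.
This falls in the class [30, 35): L = 30, F = 17, f = 18, h = 5.
Median ≈ 30 + ((30.5 − 17) / 18) × 5 = 33.7500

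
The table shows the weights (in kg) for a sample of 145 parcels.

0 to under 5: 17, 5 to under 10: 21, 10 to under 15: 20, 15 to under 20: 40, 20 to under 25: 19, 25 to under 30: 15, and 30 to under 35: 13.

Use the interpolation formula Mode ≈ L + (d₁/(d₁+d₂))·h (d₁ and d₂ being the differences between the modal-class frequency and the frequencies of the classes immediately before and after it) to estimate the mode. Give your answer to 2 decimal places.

Modal class: 15 to under 20 (highest frequency 40).
d₁ = 40 − 20 = 20, d₂ = 40 − 19 = 21
Mode ≈ 15 + (20/(20+21)) × 5 = 15 + 2.4390 = 17.4390

17.44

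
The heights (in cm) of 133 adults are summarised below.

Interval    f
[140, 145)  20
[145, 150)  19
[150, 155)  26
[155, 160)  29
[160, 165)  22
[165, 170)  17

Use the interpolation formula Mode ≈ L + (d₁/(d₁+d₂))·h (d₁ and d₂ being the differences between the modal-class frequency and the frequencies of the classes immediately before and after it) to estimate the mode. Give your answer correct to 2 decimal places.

156.50

Modal class: [155, 160) (highest frequency 29).
d₁ = 29 − 26 = 3, d₂ = 29 − 22 = 7
Mode ≈ 155 + (3/(3+7)) × 5 = 155 + 1.5000 = 156.5000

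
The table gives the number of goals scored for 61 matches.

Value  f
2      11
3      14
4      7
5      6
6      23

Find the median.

4

Cumulative frequencies: 11, 25, 32, 38, 61
n = 61, so the median is the value in position (n+1)/2 = 31.
Position 31 falls at value 4.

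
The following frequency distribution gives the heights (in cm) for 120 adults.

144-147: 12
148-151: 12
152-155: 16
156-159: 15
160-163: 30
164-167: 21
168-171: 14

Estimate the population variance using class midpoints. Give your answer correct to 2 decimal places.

Midpoints: 145.5, 149.5, 153.5, 157.5, 161.5, 165.5, 169.5
n = 120, Σfm = 19052, mean = 158.7667
Σfm² = 3031222
Σf(m − x̄)² = Σfm² − (Σfm)²/n = 3031222 − 19052²/120 = 6399.4667
Population variance = 6399.4667 / 120 = 53.3289

53.33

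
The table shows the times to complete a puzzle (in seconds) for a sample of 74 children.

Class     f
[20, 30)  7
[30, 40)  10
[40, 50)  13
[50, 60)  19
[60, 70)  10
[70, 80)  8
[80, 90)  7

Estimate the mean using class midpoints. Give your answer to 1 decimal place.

54.1

Midpoints: 25, 35, 45, 55, 65, 75, 85
Σfm = 7×25 + 10×35 + 13×45 + 19×55 + 10×65 + 8×75 + 7×85 = 4000
n = Σf = 74
Mean = 4000 / 74 = 54.0541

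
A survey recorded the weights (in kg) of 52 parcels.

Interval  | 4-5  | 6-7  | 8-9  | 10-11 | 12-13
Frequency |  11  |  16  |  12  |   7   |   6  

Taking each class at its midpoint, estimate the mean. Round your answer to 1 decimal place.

Midpoints: 4.5, 6.5, 8.5, 10.5, 12.5
Σfm = 11×4.5 + 16×6.5 + 12×8.5 + 7×10.5 + 6×12.5 = 404
n = Σf = 52
Mean = 404 / 52 = 7.7692

7.8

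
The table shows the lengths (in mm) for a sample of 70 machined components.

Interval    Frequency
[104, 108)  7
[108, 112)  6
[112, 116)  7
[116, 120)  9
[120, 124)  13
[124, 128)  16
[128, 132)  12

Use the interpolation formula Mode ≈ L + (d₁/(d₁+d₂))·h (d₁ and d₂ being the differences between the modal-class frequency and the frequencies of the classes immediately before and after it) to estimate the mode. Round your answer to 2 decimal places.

Modal class: [124, 128) (highest frequency 16).
d₁ = 16 − 13 = 3, d₂ = 16 − 12 = 4
Mode ≈ 124 + (3/(3+4)) × 4 = 124 + 1.7143 = 125.7143

125.71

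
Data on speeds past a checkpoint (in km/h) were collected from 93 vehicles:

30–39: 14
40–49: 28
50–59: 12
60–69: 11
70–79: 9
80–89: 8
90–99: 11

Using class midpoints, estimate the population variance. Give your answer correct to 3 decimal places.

Midpoints: 34.5, 44.5, 54.5, 64.5, 74.5, 84.5, 94.5
n = 93, Σfm = 5478.5, mean = 58.9086
Σfm² = 358823.25
Σf(m − x̄)² = Σfm² − (Σfm)²/n = 358823.25 − 5478.5²/93 = 36092.4731
Population variance = 36092.4731 / 93 = 388.0911

388.091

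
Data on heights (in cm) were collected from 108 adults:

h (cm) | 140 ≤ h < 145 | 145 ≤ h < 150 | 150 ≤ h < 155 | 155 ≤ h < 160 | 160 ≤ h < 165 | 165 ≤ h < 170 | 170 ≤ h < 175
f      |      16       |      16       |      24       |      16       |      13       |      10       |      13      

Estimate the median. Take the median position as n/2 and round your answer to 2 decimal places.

154.58

Cumulative frequencies: 16, 32, 56, 72, 85, 95, 108
n = 108; position = n/2 = 54.
This falls in the class 150 ≤ h < 155: L = 150, F = 32, f = 24, h = 5.
Median ≈ 150 + ((54 − 32) / 24) × 5 = 154.5833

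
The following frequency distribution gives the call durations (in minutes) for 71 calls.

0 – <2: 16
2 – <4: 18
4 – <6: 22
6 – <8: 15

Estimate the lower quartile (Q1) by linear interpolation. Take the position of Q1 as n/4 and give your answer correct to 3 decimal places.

Cumulative frequencies: 16, 34, 56, 71
n = 71; position = n/4 = 17.75.
This falls in the class 2 – <4: L = 2, F = 16, f = 18, h = 2.
Lower quartile ≈ 2 + ((17.75 − 16) / 18) × 2 = 2.1944

2.194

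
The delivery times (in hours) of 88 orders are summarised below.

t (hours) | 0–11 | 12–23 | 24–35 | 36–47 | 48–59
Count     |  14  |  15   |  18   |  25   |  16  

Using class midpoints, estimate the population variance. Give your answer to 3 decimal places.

Midpoints: 5.5, 17.5, 29.5, 41.5, 53.5
n = 88, Σfm = 2764, mean = 31.4091
Σfm² = 109534
Σf(m − x̄)² = Σfm² − (Σfm)²/n = 109534 − 2764²/88 = 22719.2727
Population variance = 22719.2727 / 88 = 258.1736

258.174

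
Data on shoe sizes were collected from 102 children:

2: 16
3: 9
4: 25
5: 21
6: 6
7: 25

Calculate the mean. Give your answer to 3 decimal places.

Values: 2, 3, 4, 5, 6, 7
Σfx = 16×2 + 9×3 + 25×4 + 21×5 + 6×6 + 25×7 = 475
n = Σf = 102
Mean = 475 / 102 = 4.6569

4.657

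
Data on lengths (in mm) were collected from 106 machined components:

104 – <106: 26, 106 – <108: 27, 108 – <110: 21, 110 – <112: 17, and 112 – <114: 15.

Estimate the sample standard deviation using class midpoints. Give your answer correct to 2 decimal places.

Midpoints: 105, 107, 109, 111, 113
n = 106, Σfm = 11490, mean = 108.3962
Σfm² = 1246266
Σf(m − x̄)² = Σfm² − (Σfm)²/n = 1246266 − 11490²/106 = 793.3585
Sample variance = 793.3585 / 105 = 7.5558
Standard deviation = √7.5558 = 2.7488

2.75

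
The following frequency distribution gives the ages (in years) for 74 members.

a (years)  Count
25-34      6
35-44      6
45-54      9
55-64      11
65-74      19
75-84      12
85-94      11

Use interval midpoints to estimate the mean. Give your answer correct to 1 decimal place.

64.5

Midpoints: 29.5, 39.5, 49.5, 59.5, 69.5, 79.5, 89.5
Σfm = 6×29.5 + 6×39.5 + 9×49.5 + 11×59.5 + 19×69.5 + 12×79.5 + 11×89.5 = 4773
n = Σf = 74
Mean = 4773 / 74 = 64.5000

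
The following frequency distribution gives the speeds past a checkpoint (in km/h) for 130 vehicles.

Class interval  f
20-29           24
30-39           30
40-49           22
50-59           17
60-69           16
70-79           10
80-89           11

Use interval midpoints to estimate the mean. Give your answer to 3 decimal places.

47.962

Midpoints: 24.5, 34.5, 44.5, 54.5, 64.5, 74.5, 84.5
Σfm = 24×24.5 + 30×34.5 + 22×44.5 + 17×54.5 + 16×64.5 + 10×74.5 + 11×84.5 = 6235
n = Σf = 130
Mean = 6235 / 130 = 47.9615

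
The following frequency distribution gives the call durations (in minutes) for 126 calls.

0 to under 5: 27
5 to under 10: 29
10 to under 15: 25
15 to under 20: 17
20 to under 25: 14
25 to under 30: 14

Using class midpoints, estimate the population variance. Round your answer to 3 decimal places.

66.641

Midpoints: 2.5, 7.5, 12.5, 17.5, 22.5, 27.5
n = 126, Σfm = 1595, mean = 12.6587
Σfm² = 28587.5
Σf(m − x̄)² = Σfm² − (Σfm)²/n = 28587.5 − 1595²/126 = 8396.8254
Population variance = 8396.8254 / 126 = 66.6415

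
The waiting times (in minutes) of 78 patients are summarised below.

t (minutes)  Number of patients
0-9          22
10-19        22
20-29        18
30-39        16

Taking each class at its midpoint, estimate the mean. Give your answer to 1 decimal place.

18.1

Midpoints: 4.5, 14.5, 24.5, 34.5
Σfm = 22×4.5 + 22×14.5 + 18×24.5 + 16×34.5 = 1411
n = Σf = 78
Mean = 1411 / 78 = 18.0897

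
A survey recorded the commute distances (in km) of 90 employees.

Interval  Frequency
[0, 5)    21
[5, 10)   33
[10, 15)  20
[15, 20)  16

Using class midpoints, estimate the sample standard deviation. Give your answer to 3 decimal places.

5.147

Midpoints: 2.5, 7.5, 12.5, 17.5
n = 90, Σfm = 830, mean = 9.2222
Σfm² = 10012.5
Σf(m − x̄)² = Σfm² − (Σfm)²/n = 10012.5 − 830²/90 = 2358.0556
Sample variance = 2358.0556 / 89 = 26.4950
Standard deviation = √26.4950 = 5.1473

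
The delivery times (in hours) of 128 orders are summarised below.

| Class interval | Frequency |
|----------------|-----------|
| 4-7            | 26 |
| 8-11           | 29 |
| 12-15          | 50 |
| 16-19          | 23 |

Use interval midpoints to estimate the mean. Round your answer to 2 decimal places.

11.69

Midpoints: 5.5, 9.5, 13.5, 17.5
Σfm = 26×5.5 + 29×9.5 + 50×13.5 + 23×17.5 = 1496
n = Σf = 128
Mean = 1496 / 128 = 11.6875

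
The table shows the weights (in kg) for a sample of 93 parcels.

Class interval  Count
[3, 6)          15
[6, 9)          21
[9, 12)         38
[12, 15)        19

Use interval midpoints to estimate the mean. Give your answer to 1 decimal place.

Midpoints: 4.5, 7.5, 10.5, 13.5
Σfm = 15×4.5 + 21×7.5 + 38×10.5 + 19×13.5 = 880.5
n = Σf = 93
Mean = 880.5 / 93 = 9.4677

9.5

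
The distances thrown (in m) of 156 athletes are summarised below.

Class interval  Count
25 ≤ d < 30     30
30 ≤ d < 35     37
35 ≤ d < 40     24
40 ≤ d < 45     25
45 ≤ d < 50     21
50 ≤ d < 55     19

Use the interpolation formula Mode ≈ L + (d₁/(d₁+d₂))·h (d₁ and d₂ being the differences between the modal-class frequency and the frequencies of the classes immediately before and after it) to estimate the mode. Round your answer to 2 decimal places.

Modal class: 30 ≤ d < 35 (highest frequency 37).
d₁ = 37 − 30 = 7, d₂ = 37 − 24 = 13
Mode ≈ 30 + (7/(7+13)) × 5 = 30 + 1.7500 = 31.7500

31.75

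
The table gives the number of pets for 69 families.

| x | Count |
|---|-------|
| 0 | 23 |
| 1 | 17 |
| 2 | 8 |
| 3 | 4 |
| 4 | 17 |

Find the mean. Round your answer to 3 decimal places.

Values: 0, 1, 2, 3, 4
Σfx = 23×0 + 17×1 + 8×2 + 4×3 + 17×4 = 113
n = Σf = 69
Mean = 113 / 69 = 1.6377

1.638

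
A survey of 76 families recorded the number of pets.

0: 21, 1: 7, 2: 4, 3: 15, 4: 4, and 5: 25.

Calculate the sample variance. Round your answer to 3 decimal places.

4.205

Values: 0, 1, 2, 3, 4, 5
n = 76, Σfx = 201, mean = 2.6447
Σfx² = 847
Σf(x − x̄)² = Σfx² − (Σfx)²/n = 847 − 201²/76 = 315.4079
Sample variance = 315.4079 / 75 = 4.2054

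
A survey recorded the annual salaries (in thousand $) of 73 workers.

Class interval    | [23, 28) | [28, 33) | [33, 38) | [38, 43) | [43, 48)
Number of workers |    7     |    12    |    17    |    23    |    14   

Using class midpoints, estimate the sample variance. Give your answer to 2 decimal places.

38.35

Midpoints: 25.5, 30.5, 35.5, 40.5, 45.5
n = 73, Σfm = 2716.5, mean = 37.2123
Σfm² = 103848.25
Σf(m − x̄)² = Σfm² − (Σfm)²/n = 103848.25 − 2716.5²/73 = 2760.9589
Sample variance = 2760.9589 / 72 = 38.3467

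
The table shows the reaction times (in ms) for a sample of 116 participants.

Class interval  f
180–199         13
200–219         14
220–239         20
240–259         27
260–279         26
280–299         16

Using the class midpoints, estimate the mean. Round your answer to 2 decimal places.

244.50

Midpoints: 189.5, 209.5, 229.5, 249.5, 269.5, 289.5
Σfm = 13×189.5 + 14×209.5 + 20×229.5 + 27×249.5 + 26×269.5 + 16×289.5 = 28362
n = Σf = 116
Mean = 28362 / 116 = 244.5000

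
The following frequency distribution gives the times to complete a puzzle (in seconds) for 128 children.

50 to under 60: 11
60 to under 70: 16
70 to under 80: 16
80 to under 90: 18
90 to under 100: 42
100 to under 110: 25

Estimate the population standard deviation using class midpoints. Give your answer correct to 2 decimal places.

15.81

Midpoints: 55, 65, 75, 85, 95, 105
n = 128, Σfm = 10990, mean = 85.8594
Σfm² = 975600
Σf(m − x̄)² = Σfm² − (Σfm)²/n = 975600 − 10990²/128 = 32005.4688
Population variance = 32005.4688 / 128 = 250.0427
Standard deviation = √250.0427 = 15.8127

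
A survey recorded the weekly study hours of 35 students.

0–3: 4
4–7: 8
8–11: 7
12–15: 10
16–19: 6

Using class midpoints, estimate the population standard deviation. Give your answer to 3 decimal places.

5.103

Midpoints: 1.5, 5.5, 9.5, 13.5, 17.5
n = 35, Σfm = 356.5, mean = 10.1857
Σfm² = 4542.75
Σf(m − x̄)² = Σfm² − (Σfm)²/n = 4542.75 − 356.5²/35 = 911.5429
Population variance = 911.5429 / 35 = 26.0441
Standard deviation = √26.0441 = 5.1033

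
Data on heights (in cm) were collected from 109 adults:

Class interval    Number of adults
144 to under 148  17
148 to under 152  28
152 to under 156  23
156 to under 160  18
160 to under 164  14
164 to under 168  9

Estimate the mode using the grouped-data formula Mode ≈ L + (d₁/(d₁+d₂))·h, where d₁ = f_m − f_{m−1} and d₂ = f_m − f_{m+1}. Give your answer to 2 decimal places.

Modal class: 148 to under 152 (highest frequency 28).
d₁ = 28 − 17 = 11, d₂ = 28 − 23 = 5
Mode ≈ 148 + (11/(11+5)) × 4 = 148 + 2.7500 = 150.7500

150.75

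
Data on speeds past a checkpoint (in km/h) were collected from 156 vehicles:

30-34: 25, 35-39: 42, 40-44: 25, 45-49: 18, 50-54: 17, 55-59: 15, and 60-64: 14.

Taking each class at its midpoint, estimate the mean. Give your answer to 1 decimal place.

Midpoints: 32, 37, 42, 47, 52, 57, 62
Σfm = 25×32 + 42×37 + 25×42 + 18×47 + 17×52 + 15×57 + 14×62 = 6857
n = Σf = 156
Mean = 6857 / 156 = 43.9551

44.0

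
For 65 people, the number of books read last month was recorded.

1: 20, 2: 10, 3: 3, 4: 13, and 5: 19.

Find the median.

3

Cumulative frequencies: 20, 30, 33, 46, 65
n = 65, so the median is the value in position (n+1)/2 = 33.
Position 33 falls at value 3.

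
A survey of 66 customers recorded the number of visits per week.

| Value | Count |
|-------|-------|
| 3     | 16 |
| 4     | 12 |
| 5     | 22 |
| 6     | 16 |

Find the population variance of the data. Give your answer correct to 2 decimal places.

1.21

Values: 3, 4, 5, 6
n = 66, Σfx = 302, mean = 4.5758
Σfx² = 1462
Σf(x − x̄)² = Σfx² − (Σfx)²/n = 1462 − 302²/66 = 80.1212
Population variance = 80.1212 / 66 = 1.2140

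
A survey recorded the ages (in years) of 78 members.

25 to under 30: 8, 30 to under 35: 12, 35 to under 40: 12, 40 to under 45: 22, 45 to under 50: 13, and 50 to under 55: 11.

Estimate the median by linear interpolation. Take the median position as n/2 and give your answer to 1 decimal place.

41.6

Cumulative frequencies: 8, 20, 32, 54, 67, 78
n = 78; position = n/2 = 39.
This falls in the class 40 to under 45: L = 40, F = 32, f = 22, h = 5.
Median ≈ 40 + ((39 − 32) / 22) × 5 = 41.5909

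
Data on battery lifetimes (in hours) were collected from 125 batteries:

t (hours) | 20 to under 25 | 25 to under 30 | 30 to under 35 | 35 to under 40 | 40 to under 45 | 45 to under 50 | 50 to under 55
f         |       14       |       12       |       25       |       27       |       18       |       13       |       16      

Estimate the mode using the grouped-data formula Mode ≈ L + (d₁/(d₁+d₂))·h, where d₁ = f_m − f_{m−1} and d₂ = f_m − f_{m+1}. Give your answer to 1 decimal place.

35.9

Modal class: 35 to under 40 (highest frequency 27).
d₁ = 27 − 25 = 2, d₂ = 27 − 18 = 9
Mode ≈ 35 + (2/(2+9)) × 5 = 35 + 0.9091 = 35.9091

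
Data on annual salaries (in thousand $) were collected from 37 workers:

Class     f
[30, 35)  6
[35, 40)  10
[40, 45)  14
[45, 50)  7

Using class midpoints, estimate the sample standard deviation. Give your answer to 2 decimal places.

4.92

Midpoints: 32.5, 37.5, 42.5, 47.5
n = 37, Σfm = 1497.5, mean = 40.4730
Σfm² = 61481.25
Σf(m − x̄)² = Σfm² − (Σfm)²/n = 61481.25 − 1497.5²/37 = 872.9730
Sample variance = 872.9730 / 36 = 24.2492
Standard deviation = √24.2492 = 4.9244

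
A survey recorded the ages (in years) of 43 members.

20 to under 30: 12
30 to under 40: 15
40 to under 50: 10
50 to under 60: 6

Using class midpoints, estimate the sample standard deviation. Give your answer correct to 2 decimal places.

Midpoints: 25, 35, 45, 55
n = 43, Σfm = 1605, mean = 37.3256
Σfm² = 64275
Σf(m − x̄)² = Σfm² − (Σfm)²/n = 64275 − 1605²/43 = 4367.4419
Sample variance = 4367.4419 / 42 = 103.9867
Standard deviation = √103.9867 = 10.1974

10.20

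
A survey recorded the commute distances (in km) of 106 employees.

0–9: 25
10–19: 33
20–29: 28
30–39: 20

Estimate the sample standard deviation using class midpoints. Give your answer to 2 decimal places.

10.49

Midpoints: 4.5, 14.5, 24.5, 34.5
n = 106, Σfm = 1967, mean = 18.5566
Σfm² = 48056.5
Σf(m − x̄)² = Σfm² − (Σfm)²/n = 48056.5 − 1967²/106 = 11555.6604
Sample variance = 11555.6604 / 105 = 110.0539
Standard deviation = √110.0539 = 10.4907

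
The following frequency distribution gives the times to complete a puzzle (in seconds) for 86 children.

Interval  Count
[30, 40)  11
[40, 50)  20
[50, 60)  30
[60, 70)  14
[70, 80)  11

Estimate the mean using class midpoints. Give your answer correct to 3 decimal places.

Midpoints: 35, 45, 55, 65, 75
Σfm = 11×35 + 20×45 + 30×55 + 14×65 + 11×75 = 4670
n = Σf = 86
Mean = 4670 / 86 = 54.3023

54.302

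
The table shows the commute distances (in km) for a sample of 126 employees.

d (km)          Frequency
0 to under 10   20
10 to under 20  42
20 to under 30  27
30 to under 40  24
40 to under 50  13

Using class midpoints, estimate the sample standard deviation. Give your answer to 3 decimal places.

12.325

Midpoints: 5, 15, 25, 35, 45
n = 126, Σfm = 2830, mean = 22.4603
Σfm² = 82550
Σf(m − x̄)² = Σfm² − (Σfm)²/n = 82550 − 2830²/126 = 18987.3016
Sample variance = 18987.3016 / 125 = 151.8984
Standard deviation = √151.8984 = 12.3247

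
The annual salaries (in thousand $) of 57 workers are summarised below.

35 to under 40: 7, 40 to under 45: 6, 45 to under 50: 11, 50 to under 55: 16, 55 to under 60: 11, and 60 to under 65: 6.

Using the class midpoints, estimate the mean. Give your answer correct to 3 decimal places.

50.658

Midpoints: 37.5, 42.5, 47.5, 52.5, 57.5, 62.5
Σfm = 7×37.5 + 6×42.5 + 11×47.5 + 16×52.5 + 11×57.5 + 6×62.5 = 2887.5
n = Σf = 57
Mean = 2887.5 / 57 = 50.6579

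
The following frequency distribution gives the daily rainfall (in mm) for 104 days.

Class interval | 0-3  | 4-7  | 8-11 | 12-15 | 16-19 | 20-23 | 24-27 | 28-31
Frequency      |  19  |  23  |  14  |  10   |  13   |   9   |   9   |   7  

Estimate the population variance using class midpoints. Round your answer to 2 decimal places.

78.42

Midpoints: 1.5, 5.5, 9.5, 13.5, 17.5, 21.5, 25.5, 29.5
n = 104, Σfm = 1280, mean = 12.3077
Σfm² = 23910
Σf(m − x̄)² = Σfm² − (Σfm)²/n = 23910 − 1280²/104 = 8156.1538
Population variance = 8156.1538 / 104 = 78.4246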